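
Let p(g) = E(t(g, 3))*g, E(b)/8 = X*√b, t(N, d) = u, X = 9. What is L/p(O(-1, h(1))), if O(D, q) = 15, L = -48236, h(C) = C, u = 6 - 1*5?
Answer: -12059/270 ≈ -44.663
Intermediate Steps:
u = 1 (u = 6 - 5 = 1)
t(N, d) = 1
E(b) = 72*√b (E(b) = 8*(9*√b) = 72*√b)
p(g) = 72*g (p(g) = (72*√1)*g = (72*1)*g = 72*g)
L/p(O(-1, h(1))) = -48236/(72*15) = -48236/1080 = -48236*1/1080 = -12059/270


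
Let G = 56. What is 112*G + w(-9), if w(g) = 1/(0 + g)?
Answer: 56447/9 ≈ 6271.9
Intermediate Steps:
w(g) = 1/g
112*G + w(-9) = 112*56 + 1/(-9) = 6272 - ⅑ = 56447/9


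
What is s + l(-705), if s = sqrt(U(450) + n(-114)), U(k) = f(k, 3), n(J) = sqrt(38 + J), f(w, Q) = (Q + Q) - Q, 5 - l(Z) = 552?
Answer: -547 + sqrt(3 + 2*I*sqrt(19)) ≈ -544.53 + 1.7635*I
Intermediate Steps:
l(Z) = -547 (l(Z) = 5 - 1*552 = 5 - 552 = -547)
f(w, Q) = Q (f(w, Q) = 2*Q - Q = Q)
U(k) = 3
s = sqrt(3 + 2*I*sqrt(19)) (s = sqrt(3 + sqrt(38 - 114)) = sqrt(3 + sqrt(-76)) = sqrt(3 + 2*I*sqrt(19)) ≈ 2.4718 + 1.7635*I)
s + l(-705) = sqrt(3 + 2*I*sqrt(19)) - 547 = -547 + sqrt(3 + 2*I*sqrt(19))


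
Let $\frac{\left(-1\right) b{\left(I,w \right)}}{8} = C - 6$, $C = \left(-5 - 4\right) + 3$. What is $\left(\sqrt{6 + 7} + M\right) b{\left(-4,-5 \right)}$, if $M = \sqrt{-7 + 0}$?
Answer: $96 \sqrt{13} + 96 i \sqrt{7} \approx 346.13 + 253.99 i$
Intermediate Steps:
$C = -6$ ($C = -9 + 3 = -6$)
$b{\left(I,w \right)} = 96$ ($b{\left(I,w \right)} = - 8 \left(-6 - 6\right) = \left(-8\right) \left(-12\right) = 96$)
$M = i \sqrt{7}$ ($M = \sqrt{-7} = i \sqrt{7} \approx 2.6458 i$)
$\left(\sqrt{6 + 7} + M\right) b{\left(-4,-5 \right)} = \left(\sqrt{6 + 7} + i \sqrt{7}\right) 96 = \left(\sqrt{13} + i \sqrt{7}\right) 96 = 96 \sqrt{13} + 96 i \sqrt{7}$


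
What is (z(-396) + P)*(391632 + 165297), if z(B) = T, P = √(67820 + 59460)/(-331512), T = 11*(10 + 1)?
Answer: 67388409 - 185643*√7955/27626 ≈ 6.7388e+7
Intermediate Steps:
T = 121 (T = 11*11 = 121)
P = -√7955/82878 (P = √127280*(-1/331512) = (4*√7955)*(-1/331512) = -√7955/82878 ≈ -0.0010762)
z(B) = 121
(z(-396) + P)*(391632 + 165297) = (121 - √7955/82878)*(391632 + 165297) = (121 - √7955/82878)*556929 = 67388409 - 185643*√7955/27626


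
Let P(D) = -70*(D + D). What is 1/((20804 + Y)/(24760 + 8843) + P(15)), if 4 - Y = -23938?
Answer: -33603/70521554 ≈ -0.00047649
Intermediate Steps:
Y = 23942 (Y = 4 - 1*(-23938) = 4 + 23938 = 23942)
P(D) = -140*D
1/((20804 + Y)/(24760 + 8843) + P(15)) = 1/((20804 + 23942)/(24760 + 8843) - 140*15) = 1/(44746/33603 - 2100) = 1/(-70521554/33603) = -33603/70521554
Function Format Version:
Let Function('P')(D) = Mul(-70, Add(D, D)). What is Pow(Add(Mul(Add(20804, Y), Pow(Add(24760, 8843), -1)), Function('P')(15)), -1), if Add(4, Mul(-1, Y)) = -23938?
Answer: Rational(-33603, 70521554) ≈ -0.00047649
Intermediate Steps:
Y = 23942 (Y = Add(4, Mul(-1, -23938)) = Add(4, 23938) = 23942)
Function('P')(D) = Mul(-140, D) (Function('P')(D) = Mul(-70, Mul(2, D)) = Mul(-140, D))
Pow(Add(Mul(Add(20804, Y), Pow(Add(24760, 8843), -1)), Function('P')(15)), -1) = Pow(Add(Mul(Add(20804, 23942), Pow(Add(24760, 8843), -1)), Mul(-140, 15)), -1) = Pow(Add(Mul(44746, Pow(33603, -1)), -2100), -1) = Pow(Add(Mul(44746, Rational(1, 33603)), -2100), -1) = Pow(Add(Rational(44746, 33603), -2100), -1) = Pow(Rational(-70521554, 33603), -1) = Rational(-33603, 70521554)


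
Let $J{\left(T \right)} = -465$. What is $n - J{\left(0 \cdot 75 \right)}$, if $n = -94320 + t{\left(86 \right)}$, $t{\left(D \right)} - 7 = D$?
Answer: $-93762$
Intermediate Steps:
$t{\left(D \right)} = 7 + D$
$n = -94227$ ($n = -94320 + \left(7 + 86\right) = -94320 + 93 = -94227$)
$n - J{\left(0 \cdot 75 \right)} = -94227 - -465 = -94227 + 465 = -93762$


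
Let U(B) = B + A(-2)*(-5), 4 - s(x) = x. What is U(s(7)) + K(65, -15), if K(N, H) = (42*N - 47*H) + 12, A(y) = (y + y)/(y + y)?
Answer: 3439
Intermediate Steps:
A(y) = 1 (A(y) = (2*y)/((2*y)) = (2*y)*(1/(2*y)) = 1)
K(N, H) = 12 - 47*H + 42*N (K(N, H) = (-47*H + 42*N) + 12 = 12 - 47*H + 42*N)
s(x) = 4 - x
U(B) = -5 + B (U(B) = B + 1*(-5) = B - 5 = -5 + B)
U(s(7)) + K(65, -15) = (-5 + (4 - 1*7)) + (12 - 47*(-15) + 42*65) = (-5 + (4 - 7)) + (12 + 705 + 2730) = (-5 - 3) + 3447 = -8 + 3447 = 3439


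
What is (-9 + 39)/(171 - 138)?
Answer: 10/11 ≈ 0.90909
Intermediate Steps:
(-9 + 39)/(171 - 138) = 30/33 = 30*(1/33) = 10/11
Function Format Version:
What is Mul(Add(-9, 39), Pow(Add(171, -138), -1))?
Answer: Rational(10, 11) ≈ 0.90909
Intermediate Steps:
Mul(Add(-9, 39), Pow(Add(171, -138), -1)) = Mul(30, Pow(33, -1)) = Mul(30, Rational(1, 33)) = Rational(10, 11)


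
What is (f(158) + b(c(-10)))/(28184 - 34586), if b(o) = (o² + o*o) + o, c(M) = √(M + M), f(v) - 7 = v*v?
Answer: -24931/6402 - I*√5/3201 ≈ -3.8943 - 0.00069855*I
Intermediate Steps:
f(v) = 7 + v² (f(v) = 7 + v*v = 7 + v²)
c(M) = √2*√M (c(M) = √(2*M) = √2*√M)
b(o) = o + 2*o² (b(o) = (o² + o²) + o = 2*o² + o = o + 2*o²)
(f(158) + b(c(-10)))/(28184 - 34586) = ((7 + 158²) + (√2*√(-10))*(1 + 2*(√2*√(-10))))/(28184 - 34586) = ((7 + 24964) + (√2*(I*√10))*(1 + 2*(√2*(I*√10))))/(-6402) = (24971 + (2*I*√5)*(1 + 2*(2*I*√5)))*(-1/6402) = (24971 + (2*I*√5)*(1 + 4*I*√5))*(-1/6402) = (24971 + 2*I*√5*(1 + 4*I*√5))*(-1/6402) = -24971/6402 - I*√5*(1 + 4*I*√5)/3201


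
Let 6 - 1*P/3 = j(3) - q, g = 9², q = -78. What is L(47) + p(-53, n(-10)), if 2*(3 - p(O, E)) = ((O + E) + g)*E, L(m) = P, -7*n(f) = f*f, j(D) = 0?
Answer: -5637/49 ≈ -115.04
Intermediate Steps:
n(f) = -f²/7 (n(f) = -f*f/7 = -f²/7)
g = 81
P = -216 (P = 18 - 3*(0 - 1*(-78)) = 18 - 3*(0 + 78) = 18 - 3*78 = 18 - 234 = -216)
L(m) = -216
p(O, E) = 3 - E*(81 + E + O)/2 (p(O, E) = 3 - ((O + E) + 81)*E/2 = 3 - ((E + O) + 81)*E/2 = 3 - (81 + E + O)*E/2 = 3 - E*(81 + E + O)/2)
L(47) + p(-53, n(-10)) = -216 + (3 - (-81)*(-10)²/14 - (-⅐*(-10)²)²/2 - ½*(-⅐*(-10)²)*(-53)) = -216 + (3 - (-81)*100/14 - (-⅐*100)²/2 - ½*(-⅐*100)*(-53)) = -216 + (3 - 81/2*(-100/7) - (-100/7)²/2 - ½*(-100/7)*(-53)) = -216 + (3 + 4050/7 - ½*10000/49 - 2650/7) = -216 + (3 + 4050/7 - 5000/49 - 2650/7) = -216 + 4947/49 = -5637/49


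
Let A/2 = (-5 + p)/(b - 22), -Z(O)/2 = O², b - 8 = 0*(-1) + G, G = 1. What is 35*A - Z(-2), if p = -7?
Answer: 944/13 ≈ 72.615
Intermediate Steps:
b = 9 (b = 8 + (0*(-1) + 1) = 8 + (0 + 1) = 8 + 1 = 9)
Z(O) = -2*O²
A = 24/13 (A = 2*((-5 - 7)/(9 - 22)) = 2*(-12/(-13)) = 2*(-12*(-1/13)) = 2*(12/13) = 24/13 ≈ 1.8462)
35*A - Z(-2) = 35*(24/13) - (-2)*(-2)² = 840/13 - (-2)*4 = 840/13 - 1*(-8) = 840/13 + 8 = 944/13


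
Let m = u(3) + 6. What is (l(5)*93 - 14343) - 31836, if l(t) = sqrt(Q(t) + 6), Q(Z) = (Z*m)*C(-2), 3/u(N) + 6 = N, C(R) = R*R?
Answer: -46179 + 93*sqrt(106) ≈ -45222.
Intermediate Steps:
C(R) = R**2
u(N) = 3/(-6 + N)
m = 5 (m = 3/(-6 + 3) + 6 = 3/(-3) + 6 = 3*(-1/3) + 6 = -1 + 6 = 5)
Q(Z) = 20*Z (Q(Z) = (Z*5)*(-2)**2 = (5*Z)*4 = 20*Z)
l(t) = sqrt(6 + 20*t) (l(t) = sqrt(20*t + 6) = sqrt(6 + 20*t))
(l(5)*93 - 14343) - 31836 = (sqrt(6 + 20*5)*93 - 14343) - 31836 = (sqrt(6 + 100)*93 - 14343) - 31836 = (sqrt(106)*93 - 14343) - 31836 = (93*sqrt(106) - 14343) - 31836 = (-14343 + 93*sqrt(106)) - 31836 = -46179 + 93*sqrt(106)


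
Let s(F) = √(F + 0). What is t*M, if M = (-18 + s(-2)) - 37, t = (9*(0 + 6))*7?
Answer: -20790 + 378*I*√2 ≈ -20790.0 + 534.57*I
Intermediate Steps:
s(F) = √F
t = 378 (t = (9*6)*7 = 54*7 = 378)
M = -55 + I*√2 (M = (-18 + √(-2)) - 37 = (-18 + I*√2) - 37 = -55 + I*√2 ≈ -55.0 + 1.4142*I)
t*M = 378*(-55 + I*√2) = -20790 + 378*I*√2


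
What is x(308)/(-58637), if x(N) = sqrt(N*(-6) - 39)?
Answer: -I*sqrt(1887)/58637 ≈ -0.00074082*I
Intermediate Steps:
x(N) = sqrt(-39 - 6*N) (x(N) = sqrt(-6*N - 39) = sqrt(-39 - 6*N))
x(308)/(-58637) = sqrt(-39 - 6*308)/(-58637) = sqrt(-39 - 1848)*(-1/58637) = sqrt(-1887)*(-1/58637) = (I*sqrt(1887))*(-1/58637) = -I*sqrt(1887)/58637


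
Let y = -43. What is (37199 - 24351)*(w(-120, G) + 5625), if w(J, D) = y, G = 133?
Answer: 71717536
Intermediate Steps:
w(J, D) = -43
(37199 - 24351)*(w(-120, G) + 5625) = (37199 - 24351)*(-43 + 5625) = 12848*5582 = 71717536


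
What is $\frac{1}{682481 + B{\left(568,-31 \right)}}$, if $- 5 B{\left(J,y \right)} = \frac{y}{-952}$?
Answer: $\frac{4760}{3248609529} \approx 1.4652 \cdot 10^{-6}$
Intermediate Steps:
$B{\left(J,y \right)} = \frac{y}{4760}$ ($B{\left(J,y \right)} = - \frac{y \frac{1}{-952}}{5} = - \frac{y \left(- \frac{1}{952}\right)}{5} = - \frac{\left(- \frac{1}{952}\right) y}{5} = \frac{y}{4760}$)
$\frac{1}{682481 + B{\left(568,-31 \right)}} = \frac{1}{682481 + \frac{1}{4760} \left(-31\right)} = \frac{1}{682481 - \frac{31}{4760}} = \frac{1}{\frac{3248609529}{4760}} = \frac{4760}{3248609529}$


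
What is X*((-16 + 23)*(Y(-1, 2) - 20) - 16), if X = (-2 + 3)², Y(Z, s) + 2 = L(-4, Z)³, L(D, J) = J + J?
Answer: -226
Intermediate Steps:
L(D, J) = 2*J
Y(Z, s) = -2 + 8*Z³ (Y(Z, s) = -2 + (2*Z)³ = -2 + 8*Z³)
X = 1 (X = 1² = 1)
X*((-16 + 23)*(Y(-1, 2) - 20) - 16) = 1*((-16 + 23)*((-2 + 8*(-1)³) - 20) - 16) = 1*(7*((-2 + 8*(-1)) - 20) - 16) = 1*(7*((-2 - 8) - 20) - 16) = 1*(7*(-10 - 20) - 16) = 1*(7*(-30) - 16) = 1*(-210 - 16) = 1*(-226) = -226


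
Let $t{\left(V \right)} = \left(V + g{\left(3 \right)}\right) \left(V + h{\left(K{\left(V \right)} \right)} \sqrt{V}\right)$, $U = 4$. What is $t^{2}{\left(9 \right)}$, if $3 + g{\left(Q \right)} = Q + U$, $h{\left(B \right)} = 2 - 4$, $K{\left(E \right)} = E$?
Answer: $1521$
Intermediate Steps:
$h{\left(B \right)} = -2$
$g{\left(Q \right)} = 1 + Q$ ($g{\left(Q \right)} = -3 + \left(Q + 4\right) = -3 + \left(4 + Q\right) = 1 + Q$)
$t{\left(V \right)} = \left(4 + V\right) \left(V - 2 \sqrt{V}\right)$ ($t{\left(V \right)} = \left(V + \left(1 + 3\right)\right) \left(V - 2 \sqrt{V}\right) = \left(V + 4\right) \left(V - 2 \sqrt{V}\right) = \left(4 + V\right) \left(V - 2 \sqrt{V}\right)$)
$t^{2}{\left(9 \right)} = \left(9^{2} - 8 \sqrt{9} - 2 \cdot 9^{\frac{3}{2}} + 4 \cdot 9\right)^{2} = \left(81 - 24 - 54 + 36\right)^{2} = 39^{2} = 1521$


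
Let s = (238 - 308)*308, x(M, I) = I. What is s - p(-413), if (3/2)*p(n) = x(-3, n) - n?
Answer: -21560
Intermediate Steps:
s = -21560 (s = -70*308 = -21560)
p(n) = 0 (p(n) = 2*(n - n)/3 = (⅔)*0 = 0)
s - p(-413) = -21560 - 1*0 = -21560 + 0 = -21560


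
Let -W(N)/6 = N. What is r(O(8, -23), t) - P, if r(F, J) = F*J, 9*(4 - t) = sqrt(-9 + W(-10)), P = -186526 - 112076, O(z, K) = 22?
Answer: 298690 - 22*sqrt(51)/9 ≈ 2.9867e+5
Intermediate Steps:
W(N) = -6*N
P = -298602
t = 4 - sqrt(51)/9 (t = 4 - sqrt(-9 - 6*(-10))/9 = 4 - sqrt(-9 + 60)/9 = 4 - sqrt(51)/9 ≈ 3.2065)
r(O(8, -23), t) - P = 22*(4 - sqrt(51)/9) - 1*(-298602) = (88 - 22*sqrt(51)/9) + 298602 = 298690 - 22*sqrt(51)/9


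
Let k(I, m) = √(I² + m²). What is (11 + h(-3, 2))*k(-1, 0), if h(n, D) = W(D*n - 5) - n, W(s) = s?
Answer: 3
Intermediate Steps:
h(n, D) = -5 - n + D*n (h(n, D) = (D*n - 5) - n = (-5 + D*n) - n = -5 - n + D*n)
(11 + h(-3, 2))*k(-1, 0) = (11 + (-5 - 1*(-3) + 2*(-3)))*√((-1)² + 0²) = (11 + (-5 + 3 - 6))*√(1 + 0) = (11 - 8)*√1 = 3*1 = 3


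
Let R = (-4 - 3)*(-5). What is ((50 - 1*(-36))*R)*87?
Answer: 261870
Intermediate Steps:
R = 35 (R = -7*(-5) = 35)
((50 - 1*(-36))*R)*87 = ((50 - 1*(-36))*35)*87 = ((50 + 36)*35)*87 = (86*35)*87 = 3010*87 = 261870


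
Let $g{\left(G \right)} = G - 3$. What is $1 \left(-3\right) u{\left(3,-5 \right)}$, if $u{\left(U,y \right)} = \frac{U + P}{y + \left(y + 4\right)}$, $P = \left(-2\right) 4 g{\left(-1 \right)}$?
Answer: $\frac{35}{2} \approx 17.5$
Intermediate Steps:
$g{\left(G \right)} = -3 + G$
$P = 32$ ($P = \left(-2\right) 4 \left(-3 - 1\right) = \left(-8\right) \left(-4\right) = 32$)
$u{\left(U,y \right)} = \frac{32 + U}{4 + 2 y}$ ($u{\left(U,y \right)} = \frac{U + 32}{y + \left(y + 4\right)} = \frac{32 + U}{y + \left(4 + y\right)} = \frac{32 + U}{4 + 2 y}$)
$1 \left(-3\right) u{\left(3,-5 \right)} = 1 \left(-3\right) \frac{32 + 3}{2 \left(2 - 5\right)} = - 3 \cdot \frac{1}{2} \frac{1}{-3} \cdot 35 = - 3 \cdot \frac{1}{2} \left(- \frac{1}{3}\right) 35 = \left(-3\right) \left(- \frac{35}{6}\right) = \frac{35}{2}$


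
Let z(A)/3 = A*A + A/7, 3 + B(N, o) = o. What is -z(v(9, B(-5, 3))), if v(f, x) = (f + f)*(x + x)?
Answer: 0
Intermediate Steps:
B(N, o) = -3 + o
v(f, x) = 4*f*x (v(f, x) = (2*f)*(2*x) = 4*f*x)
z(A) = 3*A² + 3*A/7 (z(A) = 3*(A*A + A/7) = 3*(A² + A*(⅐)) = 3*(A² + A/7) = 3*A² + 3*A/7)
-z(v(9, B(-5, 3))) = -3*4*9*(-3 + 3)*(1 + 7*(4*9*(-3 + 3)))/7 = -3*4*9*0*(1 + 7*(4*9*0))/7 = -3*0*(1 + 7*0)/7 = -3*0*(1 + 0)/7 = -3*0/7 = -1*0 = 0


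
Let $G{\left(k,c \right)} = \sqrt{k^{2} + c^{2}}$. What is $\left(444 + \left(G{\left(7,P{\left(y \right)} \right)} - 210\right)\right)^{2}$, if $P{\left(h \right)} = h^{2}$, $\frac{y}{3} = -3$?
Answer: $\left(234 + \sqrt{6610}\right)^{2} \approx 99415.0$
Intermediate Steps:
$y = -9$ ($y = 3 \left(-3\right) = -9$)
$G{\left(k,c \right)} = \sqrt{c^{2} + k^{2}}$
$\left(444 + \left(G{\left(7,P{\left(y \right)} \right)} - 210\right)\right)^{2} = \left(444 + \left(\sqrt{\left(\left(-9\right)^{2}\right)^{2} + 7^{2}} - 210\right)\right)^{2} = \left(444 - \left(210 - \sqrt{81^{2} + 49}\right)\right)^{2} = \left(444 - \left(210 - \sqrt{6561 + 49}\right)\right)^{2} = \left(444 - \left(210 - \sqrt{6610}\right)\right)^{2} = \left(234 + \sqrt{6610}\right)^{2}$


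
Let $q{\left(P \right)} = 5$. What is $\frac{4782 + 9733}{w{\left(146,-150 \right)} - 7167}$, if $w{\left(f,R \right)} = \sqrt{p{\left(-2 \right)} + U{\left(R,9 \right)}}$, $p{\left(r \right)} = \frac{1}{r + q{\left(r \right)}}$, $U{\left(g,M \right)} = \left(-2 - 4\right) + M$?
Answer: $- \frac{312087015}{154097657} - \frac{14515 \sqrt{30}}{154097657} \approx -2.0258$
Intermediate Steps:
$U{\left(g,M \right)} = -6 + M$
$p{\left(r \right)} = \frac{1}{5 + r}$ ($p{\left(r \right)} = \frac{1}{r + 5} = \frac{1}{5 + r}$)
$w{\left(f,R \right)} = \frac{\sqrt{30}}{3}$ ($w{\left(f,R \right)} = \sqrt{\frac{1}{5 - 2} + \left(-6 + 9\right)} = \sqrt{\frac{1}{3} + 3} = \sqrt{\frac{10}{3}} = \frac{\sqrt{30}}{3}$)
$\frac{4782 + 9733}{w{\left(146,-150 \right)} - 7167} = \frac{4782 + 9733}{\frac{\sqrt{30}}{3} - 7167} = \frac{14515}{-7167 + \frac{\sqrt{30}}{3}}$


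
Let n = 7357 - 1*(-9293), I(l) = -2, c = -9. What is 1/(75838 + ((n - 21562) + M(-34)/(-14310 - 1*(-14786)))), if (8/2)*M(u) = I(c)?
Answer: 952/67521551 ≈ 1.4099e-5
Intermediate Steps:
n = 16650 (n = 7357 + 9293 = 16650)
M(u) = -½ (M(u) = (¼)*(-2) = -½)
1/(75838 + ((n - 21562) + M(-34)/(-14310 - 1*(-14786)))) = 1/(75838 + ((16650 - 21562) - 1/(2*(-14310 - 1*(-14786))))) = 1/(75838 + (-4912 - 1/(2*(-14310 + 14786)))) = 1/(75838 + (-4912 - ½/476)) = 1/(75838 + (-4912 - ½*1/476)) = 1/(75838 + (-4912 - 1/952)) = 1/(75838 - 4676225/952) = 1/(67521551/952) = 952/67521551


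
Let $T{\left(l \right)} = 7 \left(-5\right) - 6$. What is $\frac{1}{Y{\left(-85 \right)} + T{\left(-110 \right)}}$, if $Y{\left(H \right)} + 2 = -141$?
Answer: $- \frac{1}{184} \approx -0.0054348$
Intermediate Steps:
$T{\left(l \right)} = -41$ ($T{\left(l \right)} = -35 - 6 = -41$)
$Y{\left(H \right)} = -143$ ($Y{\left(H \right)} = -2 - 141 = -143$)
$\frac{1}{Y{\left(-85 \right)} + T{\left(-110 \right)}} = \frac{1}{-143 - 41} = \frac{1}{-184} = - \frac{1}{184}$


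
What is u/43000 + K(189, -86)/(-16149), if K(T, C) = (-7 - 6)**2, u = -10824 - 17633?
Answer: -466819093/694407000 ≈ -0.67226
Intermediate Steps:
u = -28457
K(T, C) = 169 (K(T, C) = (-13)**2 = 169)
u/43000 + K(189, -86)/(-16149) = -28457/43000 + 169/(-16149) = -28457*1/43000 + 169*(-1/16149) = -28457/43000 - 169/16149 = -466819093/694407000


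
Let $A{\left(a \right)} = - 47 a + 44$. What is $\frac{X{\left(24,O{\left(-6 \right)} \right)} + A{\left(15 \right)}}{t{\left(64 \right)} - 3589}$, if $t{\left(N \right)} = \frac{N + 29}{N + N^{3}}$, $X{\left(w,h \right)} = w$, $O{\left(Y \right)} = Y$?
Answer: $\frac{167026496}{941064419} \approx 0.17749$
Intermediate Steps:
$A{\left(a \right)} = 44 - 47 a$
$t{\left(N \right)} = \frac{29 + N}{N + N^{3}}$
$\frac{X{\left(24,O{\left(-6 \right)} \right)} + A{\left(15 \right)}}{t{\left(64 \right)} - 3589} = \frac{24 + \left(44 - 705\right)}{\frac{29 + 64}{64 + 64^{3}} - 3589} = \frac{24 + \left(44 - 705\right)}{\frac{1}{64 + 262144} \cdot 93 - 3589} = \frac{24 - 661}{\frac{1}{262208} \cdot 93 - 3589} = - \frac{637}{\frac{1}{262208} \cdot 93 - 3589} = - \frac{637}{\frac{93}{262208} - 3589} = - \frac{637}{- \frac{941064419}{262208}} = \left(-637\right) \left(- \frac{262208}{941064419}\right) = \frac{167026496}{941064419}$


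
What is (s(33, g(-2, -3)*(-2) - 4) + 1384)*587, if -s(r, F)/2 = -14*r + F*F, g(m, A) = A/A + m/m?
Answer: 1279660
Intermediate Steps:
g(m, A) = 2 (g(m, A) = 1 + 1 = 2)
s(r, F) = -2*F² + 28*r (s(r, F) = -2*(-14*r + F*F) = -2*(-14*r + F²) = -2*(F² - 14*r) = -2*F² + 28*r)
(s(33, g(-2, -3)*(-2) - 4) + 1384)*587 = ((-2*(2*(-2) - 4)² + 28*33) + 1384)*587 = ((-2*(-4 - 4)² + 924) + 1384)*587 = ((-2*(-8)² + 924) + 1384)*587 = ((-2*64 + 924) + 1384)*587 = ((-128 + 924) + 1384)*587 = (796 + 1384)*587 = 2180*587 = 1279660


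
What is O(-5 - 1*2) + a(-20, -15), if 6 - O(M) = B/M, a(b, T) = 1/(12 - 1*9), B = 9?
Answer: 160/21 ≈ 7.6190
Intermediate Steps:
a(b, T) = ⅓ (a(b, T) = 1/(12 - 9) = 1/3 = ⅓)
O(M) = 6 - 9/M
O(-5 - 1*2) + a(-20, -15) = (6 - 9/(-5 - 1*2)) + ⅓ = (6 - 9/(-5 - 2)) + ⅓ = (6 - 9/(-7)) + ⅓ = (6 - 9*(-⅐)) + ⅓ = (6 + 9/7) + ⅓ = 51/7 + ⅓ = 160/21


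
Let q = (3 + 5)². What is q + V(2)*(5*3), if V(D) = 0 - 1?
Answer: 49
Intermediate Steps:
V(D) = -1
q = 64 (q = 8² = 64)
q + V(2)*(5*3) = 64 - 5*3 = 64 - 1*15 = 64 - 15 = 49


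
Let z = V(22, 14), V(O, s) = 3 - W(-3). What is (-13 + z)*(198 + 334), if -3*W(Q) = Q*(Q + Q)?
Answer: -2128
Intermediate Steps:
W(Q) = -2*Q²/3 (W(Q) = -Q*(Q + Q)/3 = -Q*2*Q/3 = -2*Q²/3)
V(O, s) = 9 (V(O, s) = 3 - (-2)*(-3)²/3 = 3 - (-2)*9/3 = 3 - 1*(-6) = 3 + 6 = 9)
z = 9
(-13 + z)*(198 + 334) = (-13 + 9)*(198 + 334) = -4*532 = -2128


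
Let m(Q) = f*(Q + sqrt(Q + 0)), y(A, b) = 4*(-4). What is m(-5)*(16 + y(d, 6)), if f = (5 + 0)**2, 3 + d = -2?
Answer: 0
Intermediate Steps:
d = -5 (d = -3 - 2 = -5)
y(A, b) = -16
f = 25 (f = 5**2 = 25)
m(Q) = 25*Q + 25*sqrt(Q) (m(Q) = 25*(Q + sqrt(Q + 0)) = 25*(Q + sqrt(Q)) = 25*Q + 25*sqrt(Q))
m(-5)*(16 + y(d, 6)) = (25*(-5) + 25*sqrt(-5))*(16 - 16) = (-125 + 25*(I*sqrt(5)))*0 = (-125 + 25*I*sqrt(5))*0 = 0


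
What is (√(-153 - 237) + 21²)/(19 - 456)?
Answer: -441/437 - I*√390/437 ≈ -1.0092 - 0.045191*I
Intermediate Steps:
(√(-153 - 237) + 21²)/(19 - 456) = (√(-390) + 441)/(-437) = (I*√390 + 441)*(-1/437) = (441 + I*√390)*(-1/437) = -441/437 - I*√390/437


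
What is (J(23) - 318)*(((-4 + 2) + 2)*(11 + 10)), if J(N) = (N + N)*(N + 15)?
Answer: 0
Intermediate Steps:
J(N) = 2*N*(15 + N) (J(N) = (2*N)*(15 + N) = 2*N*(15 + N))
(J(23) - 318)*(((-4 + 2) + 2)*(11 + 10)) = (2*23*(15 + 23) - 318)*(((-4 + 2) + 2)*(11 + 10)) = (2*23*38 - 318)*((-2 + 2)*21) = (1748 - 318)*(0*21) = 1430*0 = 0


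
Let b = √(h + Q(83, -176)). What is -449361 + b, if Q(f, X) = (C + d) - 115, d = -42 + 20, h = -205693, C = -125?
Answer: -449361 + I*√205955 ≈ -4.4936e+5 + 453.82*I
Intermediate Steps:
d = -22
Q(f, X) = -262 (Q(f, X) = (-125 - 22) - 115 = -147 - 115 = -262)
b = I*√205955 (b = √(-205693 - 262) = √(-205955) = I*√205955 ≈ 453.82*I)
-449361 + b = -449361 + I*√205955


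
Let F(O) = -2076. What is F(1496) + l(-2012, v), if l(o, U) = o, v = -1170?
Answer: -4088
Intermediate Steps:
F(1496) + l(-2012, v) = -2076 - 2012 = -4088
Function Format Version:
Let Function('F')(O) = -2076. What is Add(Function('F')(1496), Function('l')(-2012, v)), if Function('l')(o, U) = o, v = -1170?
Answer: -4088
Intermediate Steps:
Add(Function('F')(1496), Function('l')(-2012, v)) = Add(-2076, -2012) = -4088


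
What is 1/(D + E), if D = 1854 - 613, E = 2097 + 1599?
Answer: 1/4937 ≈ 0.00020255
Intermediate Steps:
E = 3696
D = 1241
1/(D + E) = 1/(1241 + 3696) = 1/4937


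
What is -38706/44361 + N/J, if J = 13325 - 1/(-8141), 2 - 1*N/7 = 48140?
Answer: -20981943369587/802038200031 ≈ -26.161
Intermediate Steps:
N = -336966 (N = 14 - 7*48140 = 14 - 336980 = -336966)
J = 108478826/8141 (J = 13325 - 1*(-1/8141) = 13325 + 1/8141 = 108478826/8141 ≈ 13325.)
-38706/44361 + N/J = -38706/44361 - 336966/108478826/8141 = -38706*1/44361 - 336966*8141/108478826 = -12902/14787 - 1371620103/54239413 = -20981943369587/802038200031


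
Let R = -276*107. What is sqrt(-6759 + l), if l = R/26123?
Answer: I*sqrt(4613188285347)/26123 ≈ 82.22*I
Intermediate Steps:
R = -29532
l = -29532/26123 ≈ -1.1305
sqrt(-6759 + l) = sqrt(-6759 - 29532/26123) = sqrt(-176594889/26123) = I*sqrt(4613188285347)/26123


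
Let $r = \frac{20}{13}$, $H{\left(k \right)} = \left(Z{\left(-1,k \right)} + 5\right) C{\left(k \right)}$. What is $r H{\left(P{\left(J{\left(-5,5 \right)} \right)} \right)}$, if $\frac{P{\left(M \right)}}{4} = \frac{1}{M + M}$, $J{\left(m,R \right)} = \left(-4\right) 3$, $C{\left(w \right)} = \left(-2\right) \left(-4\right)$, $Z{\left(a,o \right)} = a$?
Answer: $\frac{640}{13} \approx 49.231$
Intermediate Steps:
$C{\left(w \right)} = 8$
$J{\left(m,R \right)} = -12$
$P{\left(M \right)} = \frac{2}{M}$ ($P{\left(M \right)} = \frac{4}{M + M} = \frac{4}{2 M} = 4 \frac{1}{2 M} = \frac{2}{M}$)
$H{\left(k \right)} = 32$ ($H{\left(k \right)} = \left(-1 + 5\right) 8 = 4 \cdot 8 = 32$)
$r = \frac{20}{13}$ ($r = 20 \cdot \frac{1}{13} = \frac{20}{13} \approx 1.5385$)
$r H{\left(P{\left(J{\left(-5,5 \right)} \right)} \right)} = \frac{20}{13} \cdot 32 = \frac{640}{13}$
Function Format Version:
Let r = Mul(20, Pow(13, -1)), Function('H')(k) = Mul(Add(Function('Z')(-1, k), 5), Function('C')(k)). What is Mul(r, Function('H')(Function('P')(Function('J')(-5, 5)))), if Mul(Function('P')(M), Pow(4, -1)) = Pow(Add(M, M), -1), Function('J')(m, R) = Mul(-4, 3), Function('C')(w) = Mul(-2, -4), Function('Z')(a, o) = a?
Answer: Rational(640, 13) ≈ 49.231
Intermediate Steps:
Function('C')(w) = 8
Function('J')(m, R) = -12
Function('P')(M) = Mul(2, Pow(M, -1)) (Function('P')(M) = Mul(4, Pow(Add(M, M), -1)) = Mul(4, Pow(Mul(2, M), -1)) = Mul(4, Mul(Rational(1, 2), Pow(M, -1))) = Mul(2, Pow(M, -1)))
Function('H')(k) = 32 (Function('H')(k) = Mul(Add(-1, 5), 8) = Mul(4, 8) = 32)
r = Rational(20, 13) (r = Mul(20, Rational(1, 13)) = Rational(20, 13) ≈ 1.5385)
Mul(r, Function('H')(Function('P')(Function('J')(-5, 5)))) = Mul(Rational(20, 13), 32) = Rational(640, 13)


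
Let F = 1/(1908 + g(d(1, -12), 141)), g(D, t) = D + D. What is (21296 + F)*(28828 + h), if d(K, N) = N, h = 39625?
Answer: 2746448334245/1884 ≈ 1.4578e+9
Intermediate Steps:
g(D, t) = 2*D
F = 1/1884 (F = 1/(1908 + 2*(-12)) = 1/(1908 - 24) = 1/1884 ≈ 0.00053079)
(21296 + F)*(28828 + h) = (21296 + 1/1884)*(28828 + 39625) = (40121665/1884)*68453 = 2746448334245/1884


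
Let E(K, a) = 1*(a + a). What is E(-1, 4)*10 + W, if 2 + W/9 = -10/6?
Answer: 47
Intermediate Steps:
E(K, a) = 2*a (E(K, a) = 1*(2*a) = 2*a)
W = -33 (W = -18 + 9*(-10/6) = -18 + 9*(-10*1/6) = -18 + 9*(-5/3) = -18 - 15 = -33)
E(-1, 4)*10 + W = (2*4)*10 - 33 = 8*10 - 33 = 80 - 33 = 47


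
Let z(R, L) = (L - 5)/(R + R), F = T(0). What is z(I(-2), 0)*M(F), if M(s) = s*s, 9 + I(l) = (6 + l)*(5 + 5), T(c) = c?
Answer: 0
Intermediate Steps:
I(l) = 51 + 10*l (I(l) = -9 + (6 + l)*(5 + 5) = -9 + (6 + l)*10 = -9 + (60 + 10*l) = 51 + 10*l)
F = 0
z(R, L) = (-5 + L)/(2*R) (z(R, L) = (-5 + L)/((2*R)) = (-5 + L)*(1/(2*R)) = (-5 + L)/(2*R))
M(s) = s²
z(I(-2), 0)*M(F) = ((-5 + 0)/(2*(51 + 10*(-2))))*0² = ((½)*(-5)/(51 - 20))*0 = ((½)*(-5)/31)*0 = ((½)*(1/31)*(-5))*0 = -5/62*0 = 0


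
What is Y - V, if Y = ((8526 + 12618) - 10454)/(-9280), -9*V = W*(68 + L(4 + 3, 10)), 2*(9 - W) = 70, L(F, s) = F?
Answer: -606407/2784 ≈ -217.82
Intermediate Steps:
W = -26 (W = 9 - 1/2*70 = 9 - 35 = -26)
V = 650/3 (V = -(-26)*(68 + (4 + 3))/9 = -(-26)*(68 + 7)/9 = -(-26)*75/9 = -1/9*(-1950) = 650/3 ≈ 216.67)
Y = -1069/928 (Y = (21144 - 10454)*(-1/9280) = 10690*(-1/9280) = -1069/928 ≈ -1.1519)
Y - V = -1069/928 - 1*650/3 = -1069/928 - 650/3 = -606407/2784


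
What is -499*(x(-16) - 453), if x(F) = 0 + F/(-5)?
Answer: 1122251/5 ≈ 2.2445e+5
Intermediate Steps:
x(F) = -F/5 (x(F) = 0 + F*(-⅕) = 0 - F/5 = -F/5)
-499*(x(-16) - 453) = -499*(-⅕*(-16) - 453) = -499*(16/5 - 453) = -499*(-2249/5) = 1122251/5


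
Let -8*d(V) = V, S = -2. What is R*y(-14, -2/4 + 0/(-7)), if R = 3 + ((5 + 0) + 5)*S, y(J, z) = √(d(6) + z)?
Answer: -17*I*√5/2 ≈ -19.007*I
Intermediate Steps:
d(V) = -V/8
y(J, z) = √(-¾ + z) (y(J, z) = √(-⅛*6 + z) = √(-¾ + z))
R = -17 (R = 3 + ((5 + 0) + 5)*(-2) = 3 + (5 + 5)*(-2) = 3 + 10*(-2) = 3 - 20 = -17)
R*y(-14, -2/4 + 0/(-7)) = -17*√(-3 + 4*(-2/4 + 0/(-7)))/2 = -17*√(-3 + 4*(-2*¼ + 0*(-⅐)))/2 = -17*√(-3 + 4*(-½ + 0))/2 = -17*√(-3 + 4*(-½))/2 = -17*√(-3 - 2)/2 = -17*√(-5)/2 = -17*I*√5/2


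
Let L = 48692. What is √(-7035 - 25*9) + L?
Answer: 48692 + 22*I*√15 ≈ 48692.0 + 85.206*I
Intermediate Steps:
√(-7035 - 25*9) + L = √(-7035 - 25*9) + 48692 = √(-7035 - 225) + 48692 = √(-7260) + 48692 = 22*I*√15 + 48692 = 48692 + 22*I*√15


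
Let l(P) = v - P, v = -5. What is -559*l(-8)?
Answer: -1677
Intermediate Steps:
l(P) = -5 - P
-559*l(-8) = -559*(-5 - 1*(-8)) = -559*(-5 + 8) = -559*3 = -1677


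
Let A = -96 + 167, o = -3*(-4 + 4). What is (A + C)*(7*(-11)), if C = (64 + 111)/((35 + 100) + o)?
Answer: -150304/27 ≈ -5566.8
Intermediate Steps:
o = 0 (o = -3*0 = 0)
A = 71
C = 35/27 (C = (64 + 111)/((35 + 100) + 0) = 175/(135 + 0) = 175/135 = 175*(1/135) = 35/27 ≈ 1.2963)
(A + C)*(7*(-11)) = (71 + 35/27)*(7*(-11)) = (1952/27)*(-77) = -150304/27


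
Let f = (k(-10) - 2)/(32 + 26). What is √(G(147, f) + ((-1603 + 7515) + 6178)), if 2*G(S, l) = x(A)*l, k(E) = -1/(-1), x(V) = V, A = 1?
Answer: √40670731/58 ≈ 109.95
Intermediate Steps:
k(E) = 1 (k(E) = -1*(-1) = 1)
f = -1/58 (f = (1 - 2)/(32 + 26) = -1/58 ≈ -0.017241)
G(S, l) = l/2 (G(S, l) = (1*l)/2 = l/2)
√(G(147, f) + ((-1603 + 7515) + 6178)) = √((½)*(-1/58) + ((-1603 + 7515) + 6178)) = √(-1/116 + (5912 + 6178)) = √(-1/116 + 12090) = √(1402439/116) = √40670731/58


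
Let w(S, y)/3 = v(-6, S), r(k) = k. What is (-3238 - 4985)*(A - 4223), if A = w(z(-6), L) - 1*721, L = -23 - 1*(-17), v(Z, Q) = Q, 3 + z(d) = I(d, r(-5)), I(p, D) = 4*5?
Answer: 40235139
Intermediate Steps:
I(p, D) = 20
z(d) = 17 (z(d) = -3 + 20 = 17)
L = -6 (L = -23 + 17 = -6)
w(S, y) = 3*S
A = -670 (A = 3*17 - 1*721 = 51 - 721 = -670)
(-3238 - 4985)*(A - 4223) = (-3238 - 4985)*(-670 - 4223) = -8223*(-4893) = 40235139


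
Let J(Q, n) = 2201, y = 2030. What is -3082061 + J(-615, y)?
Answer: -3079860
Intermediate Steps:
-3082061 + J(-615, y) = -3082061 + 2201 = -3079860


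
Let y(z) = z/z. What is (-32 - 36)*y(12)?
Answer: -68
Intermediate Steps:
y(z) = 1
(-32 - 36)*y(12) = (-32 - 36)*1 = -68*1 = -68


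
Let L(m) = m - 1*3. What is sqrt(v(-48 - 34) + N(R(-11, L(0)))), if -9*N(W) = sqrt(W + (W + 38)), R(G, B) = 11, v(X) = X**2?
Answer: sqrt(60516 - 2*sqrt(15))/3 ≈ 81.995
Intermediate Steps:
L(m) = -3 + m (L(m) = m - 3 = -3 + m)
N(W) = -sqrt(38 + 2*W)/9 (N(W) = -sqrt(W + (W + 38))/9 = -sqrt(W + (38 + W))/9 = -sqrt(38 + 2*W)/9)
sqrt(v(-48 - 34) + N(R(-11, L(0)))) = sqrt((-48 - 34)**2 - sqrt(38 + 2*11)/9) = sqrt((-82)**2 - sqrt(38 + 22)/9) = sqrt(6724 - 2*sqrt(15)/9)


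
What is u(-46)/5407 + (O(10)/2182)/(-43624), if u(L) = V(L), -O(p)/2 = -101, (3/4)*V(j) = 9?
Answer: 570579301/257339590088 ≈ 0.0022172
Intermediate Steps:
V(j) = 12 (V(j) = (4/3)*9 = 12)
O(p) = 202 (O(p) = -2*(-101) = 202)
u(L) = 12
u(-46)/5407 + (O(10)/2182)/(-43624) = 12/5407 + (202/2182)/(-43624) = 12*(1/5407) + (202*(1/2182))*(-1/43624) = 12/5407 + (101/1091)*(-1/43624) = 12/5407 - 101/47593784 = 570579301/257339590088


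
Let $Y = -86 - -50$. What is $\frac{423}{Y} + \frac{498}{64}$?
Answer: $- \frac{127}{32} \approx -3.9688$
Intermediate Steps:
$Y = -36$ ($Y = -86 + 50 = -36$)
$\frac{423}{Y} + \frac{498}{64} = \frac{423}{-36} + \frac{498}{64} = 423 \left(- \frac{1}{36}\right) + 498 \cdot \frac{1}{64} = - \frac{47}{4} + \frac{249}{32} = - \frac{127}{32}$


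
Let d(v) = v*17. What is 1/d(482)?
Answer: 1/8194 ≈ 0.00012204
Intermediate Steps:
d(v) = 17*v
1/d(482) = 1/(17*482) = 1/8194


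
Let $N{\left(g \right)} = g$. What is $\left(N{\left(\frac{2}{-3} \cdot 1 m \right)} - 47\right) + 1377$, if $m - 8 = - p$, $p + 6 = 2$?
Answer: $1322$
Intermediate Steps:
$p = -4$ ($p = -6 + 2 = -4$)
$m = 12$ ($m = 8 - -4 = 8 + 4 = 12$)
$\left(N{\left(\frac{2}{-3} \cdot 1 m \right)} - 47\right) + 1377 = \left(\frac{2}{-3} \cdot 1 \cdot 12 - 47\right) + 1377 = \left(2 \left(- \frac{1}{3}\right) 1 \cdot 12 - 47\right) + 1377 = \left(\left(- \frac{2}{3}\right) 1 \cdot 12 - 47\right) + 1377 = \left(\left(- \frac{2}{3}\right) 12 - 47\right) + 1377 = \left(-8 - 47\right) + 1377 = -55 + 1377 = 1322$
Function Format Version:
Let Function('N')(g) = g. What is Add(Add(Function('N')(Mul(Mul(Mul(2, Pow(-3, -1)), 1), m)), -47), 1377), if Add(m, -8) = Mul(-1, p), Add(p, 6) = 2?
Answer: 1322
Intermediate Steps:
p = -4 (p = Add(-6, 2) = -4)
m = 12 (m = Add(8, Mul(-1, -4)) = Add(8, 4) = 12)
Add(Add(Function('N')(Mul(Mul(Mul(2, Pow(-3, -1)), 1), m)), -47), 1377) = Add(Add(Mul(Mul(Mul(2, Pow(-3, -1)), 1), 12), -47), 1377) = Add(Add(Mul(Mul(Mul(2, Rational(-1, 3)), 1), 12), -47), 1377) = Add(Add(Mul(Mul(Rational(-2, 3), 1), 12), -47), 1377) = Add(Add(Mul(Rational(-2, 3), 12), -47), 1377) = Add(Add(-8, -47), 1377) = Add(-55, 1377) = 1322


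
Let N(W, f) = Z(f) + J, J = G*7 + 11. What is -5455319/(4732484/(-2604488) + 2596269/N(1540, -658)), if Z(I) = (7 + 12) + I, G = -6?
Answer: 594973101501265/422820138722 ≈ 1407.2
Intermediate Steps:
Z(I) = 19 + I
J = -31 (J = -6*7 + 11 = -42 + 11 = -31)
N(W, f) = -12 + f (N(W, f) = (19 + f) - 31 = -12 + f)
-5455319/(4732484/(-2604488) + 2596269/N(1540, -658)) = -5455319/(4732484/(-2604488) + 2596269/(-12 - 658)) = -5455319/(4732484*(-1/2604488) + 2596269/(-670)) = -5455319/(-1183121/651122 + 2596269*(-1/670)) = -5455319/(-1183121/651122 - 2596269/670) = -5455319/(-422820138722/109062935) = -5455319*(-109062935/422820138722) = 594973101501265/422820138722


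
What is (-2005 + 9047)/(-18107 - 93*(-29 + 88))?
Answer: -3521/11797 ≈ -0.29847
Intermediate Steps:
(-2005 + 9047)/(-18107 - 93*(-29 + 88)) = 7042/(-18107 - 93*59) = 7042/(-18107 - 5487) = 7042/(-23594) = 7042*(-1/23594) = -3521/11797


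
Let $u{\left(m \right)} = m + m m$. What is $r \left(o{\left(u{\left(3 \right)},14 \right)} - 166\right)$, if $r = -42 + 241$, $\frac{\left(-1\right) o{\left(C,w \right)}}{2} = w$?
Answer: $-38606$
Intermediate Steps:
$u{\left(m \right)} = m + m^{2}$
$o{\left(C,w \right)} = - 2 w$
$r = 199$
$r \left(o{\left(u{\left(3 \right)},14 \right)} - 166\right) = 199 \left(\left(-2\right) 14 - 166\right) = 199 \left(-28 - 166\right) = 199 \left(-194\right) = -38606$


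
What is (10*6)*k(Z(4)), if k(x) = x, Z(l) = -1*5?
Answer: -300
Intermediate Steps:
Z(l) = -5
(10*6)*k(Z(4)) = (10*6)*(-5) = 60*(-5) = -300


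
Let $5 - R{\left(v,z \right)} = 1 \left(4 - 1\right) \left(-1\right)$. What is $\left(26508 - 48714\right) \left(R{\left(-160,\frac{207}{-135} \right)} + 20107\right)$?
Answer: $-446673690$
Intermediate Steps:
$R{\left(v,z \right)} = 8$ ($R{\left(v,z \right)} = 5 - 1 \left(4 - 1\right) \left(-1\right) = 5 - 1 \cdot 3 \left(-1\right) = 5 - 3 \left(-1\right) = 5 - -3 = 5 + 3 = 8$)
$\left(26508 - 48714\right) \left(R{\left(-160,\frac{207}{-135} \right)} + 20107\right) = \left(26508 - 48714\right) \left(8 + 20107\right) = \left(-22206\right) 20115 = -446673690$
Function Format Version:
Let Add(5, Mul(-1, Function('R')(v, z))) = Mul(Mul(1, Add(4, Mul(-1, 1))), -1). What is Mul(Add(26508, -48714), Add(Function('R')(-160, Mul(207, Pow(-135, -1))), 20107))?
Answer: -446673690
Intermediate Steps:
Function('R')(v, z) = 8 (Function('R')(v, z) = Add(5, Mul(-1, Mul(Mul(1, Add(4, Mul(-1, 1))), -1))) = Add(5, Mul(-1, Mul(Mul(1, Add(4, -1)), -1))) = Add(5, Mul(-1, Mul(Mul(1, 3), -1))) = Add(5, Mul(-1, Mul(3, -1))) = Add(5, Mul(-1, -3)) = Add(5, 3) = 8)
Mul(Add(26508, -48714), Add(Function('R')(-160, Mul(207, Pow(-135, -1))), 20107)) = Mul(Add(26508, -48714), Add(8, 20107)) = Mul(-22206, 20115) = -446673690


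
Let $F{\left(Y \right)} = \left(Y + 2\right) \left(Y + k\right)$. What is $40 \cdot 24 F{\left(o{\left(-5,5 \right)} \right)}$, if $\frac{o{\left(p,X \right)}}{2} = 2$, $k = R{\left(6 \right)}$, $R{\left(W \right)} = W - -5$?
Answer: $86400$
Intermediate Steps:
$R{\left(W \right)} = 5 + W$ ($R{\left(W \right)} = W + 5 = 5 + W$)
$k = 11$ ($k = 5 + 6 = 11$)
$o{\left(p,X \right)} = 4$ ($o{\left(p,X \right)} = 2 \cdot 2 = 4$)
$F{\left(Y \right)} = \left(2 + Y\right) \left(11 + Y\right)$ ($F{\left(Y \right)} = \left(Y + 2\right) \left(Y + 11\right) = \left(2 + Y\right) \left(11 + Y\right)$)
$40 \cdot 24 F{\left(o{\left(-5,5 \right)} \right)} = 40 \cdot 24 \left(22 + 4^{2} + 13 \cdot 4\right) = 960 \left(22 + 16 + 52\right) = 960 \cdot 90 = 86400$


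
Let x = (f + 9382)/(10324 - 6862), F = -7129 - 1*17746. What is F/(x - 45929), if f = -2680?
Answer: 14352875/26499916 ≈ 0.54162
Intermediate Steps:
F = -24875 (F = -7129 - 17746 = -24875)
x = 1117/577 (x = (-2680 + 9382)/(10324 - 6862) = 6702/3462 = 6702*(1/3462) = 1117/577 ≈ 1.9359)
F/(x - 45929) = -24875/(1117/577 - 45929) = -24875/(-26499916/577) = -24875*(-577/26499916) = 14352875/26499916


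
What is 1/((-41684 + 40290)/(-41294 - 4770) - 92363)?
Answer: -23032/2127303919 ≈ -1.0827e-5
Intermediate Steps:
1/((-41684 + 40290)/(-41294 - 4770) - 92363) = 1/(-1394/(-46064) - 92363) = 1/(-1394*(-1/46064) - 92363) = 1/(697/23032 - 92363) = 1/(-2127303919/23032) = -23032/2127303919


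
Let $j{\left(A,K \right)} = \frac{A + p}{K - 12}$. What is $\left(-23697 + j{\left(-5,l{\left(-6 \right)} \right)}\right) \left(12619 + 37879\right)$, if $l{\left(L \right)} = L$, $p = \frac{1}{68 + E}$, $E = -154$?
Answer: $- \frac{926197073725}{774} \approx -1.1966 \cdot 10^{9}$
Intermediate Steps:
$p = - \frac{1}{86}$ ($p = \frac{1}{68 - 154} = \frac{1}{-86} = - \frac{1}{86} \approx -0.011628$)
$j{\left(A,K \right)} = \frac{- \frac{1}{86} + A}{-12 + K}$ ($j{\left(A,K \right)} = \frac{A - \frac{1}{86}}{K - 12} = \frac{- \frac{1}{86} + A}{-12 + K}$)
$\left(-23697 + j{\left(-5,l{\left(-6 \right)} \right)}\right) \left(12619 + 37879\right) = \left(-23697 + \frac{- \frac{1}{86} - 5}{-12 - 6}\right) \left(12619 + 37879\right) = \left(-23697 + \frac{1}{-18} \left(- \frac{431}{86}\right)\right) 50498 = \left(-23697 - - \frac{431}{1548}\right) 50498 = \left(-23697 + \frac{431}{1548}\right) 50498 = \left(- \frac{36682525}{1548}\right) 50498 = - \frac{926197073725}{774}$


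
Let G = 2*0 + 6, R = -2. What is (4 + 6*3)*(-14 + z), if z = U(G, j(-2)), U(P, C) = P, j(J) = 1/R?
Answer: -176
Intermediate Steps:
G = 6 (G = 0 + 6 = 6)
j(J) = -½ (j(J) = 1/(-2) = -½)
z = 6
(4 + 6*3)*(-14 + z) = (4 + 6*3)*(-14 + 6) = (4 + 18)*(-8) = 22*(-8) = -176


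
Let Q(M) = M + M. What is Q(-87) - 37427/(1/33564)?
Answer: -1256200002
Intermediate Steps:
Q(M) = 2*M
Q(-87) - 37427/(1/33564) = 2*(-87) - 37427/(1/33564) = -174 - 37427/1/33564 = -174 - 37427*33564 = -174 - 1256199828 = -1256200002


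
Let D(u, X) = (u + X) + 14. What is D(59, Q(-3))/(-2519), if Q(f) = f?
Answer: -70/2519 ≈ -0.027789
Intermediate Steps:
D(u, X) = 14 + X + u (D(u, X) = (X + u) + 14 = 14 + X + u)
D(59, Q(-3))/(-2519) = (14 - 3 + 59)/(-2519) = 70*(-1/2519) = -70/2519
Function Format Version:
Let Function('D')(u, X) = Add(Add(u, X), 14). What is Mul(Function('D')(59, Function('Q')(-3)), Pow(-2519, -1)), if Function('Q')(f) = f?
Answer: Rational(-70, 2519) ≈ -0.027789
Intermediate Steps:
Function('D')(u, X) = Add(14, X, u) (Function('D')(u, X) = Add(Add(X, u), 14) = Add(14, X, u))
Mul(Function('D')(59, Function('Q')(-3)), Pow(-2519, -1)) = Mul(Add(14, -3, 59), Pow(-2519, -1)) = Mul(70, Rational(-1, 2519)) = Rational(-70, 2519)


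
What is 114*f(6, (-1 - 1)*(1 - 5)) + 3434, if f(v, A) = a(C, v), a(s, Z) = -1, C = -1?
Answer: 3320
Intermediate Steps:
f(v, A) = -1
114*f(6, (-1 - 1)*(1 - 5)) + 3434 = 114*(-1) + 3434 = -114 + 3434 = 3320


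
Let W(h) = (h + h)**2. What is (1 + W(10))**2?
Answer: 160801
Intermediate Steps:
W(h) = 4*h**2 (W(h) = (2*h)**2 = 4*h**2)
(1 + W(10))**2 = (1 + 4*10**2)**2 = (1 + 4*100)**2 = (1 + 400)**2 = 401**2 = 160801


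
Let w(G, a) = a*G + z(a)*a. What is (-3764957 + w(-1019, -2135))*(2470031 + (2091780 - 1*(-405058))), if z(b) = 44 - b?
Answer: -31000995975033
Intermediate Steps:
w(G, a) = G*a + a*(44 - a) (w(G, a) = a*G + (44 - a)*a = G*a + a*(44 - a))
(-3764957 + w(-1019, -2135))*(2470031 + (2091780 - 1*(-405058))) = (-3764957 - 2135*(44 - 1019 - 1*(-2135)))*(2470031 + (2091780 - 1*(-405058))) = (-3764957 - 2135*(44 - 1019 + 2135))*(2470031 + (2091780 + 405058)) = (-3764957 - 2135*1160)*(2470031 + 2496838) = (-3764957 - 2476600)*4966869 = -6241557*4966869 = -31000995975033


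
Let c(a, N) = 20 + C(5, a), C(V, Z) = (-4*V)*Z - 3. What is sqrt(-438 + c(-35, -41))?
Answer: 3*sqrt(31) ≈ 16.703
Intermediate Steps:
C(V, Z) = -3 - 4*V*Z (C(V, Z) = -4*V*Z - 3 = -3 - 4*V*Z)
c(a, N) = 17 - 20*a (c(a, N) = 20 + (-3 - 4*5*a) = 20 + (-3 - 20*a) = 17 - 20*a)
sqrt(-438 + c(-35, -41)) = sqrt(-438 + (17 - 20*(-35))) = sqrt(-438 + (17 + 700)) = sqrt(-438 + 717) = sqrt(279) = 3*sqrt(31)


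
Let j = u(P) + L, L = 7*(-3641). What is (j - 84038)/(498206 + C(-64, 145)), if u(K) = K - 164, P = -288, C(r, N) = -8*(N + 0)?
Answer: -36659/165682 ≈ -0.22126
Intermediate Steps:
C(r, N) = -8*N
u(K) = -164 + K
L = -25487
j = -25939 (j = (-164 - 288) - 25487 = -452 - 25487 = -25939)
(j - 84038)/(498206 + C(-64, 145)) = (-25939 - 84038)/(498206 - 8*145) = -109977/(498206 - 1160) = -109977/497046 = -109977*1/497046 = -36659/165682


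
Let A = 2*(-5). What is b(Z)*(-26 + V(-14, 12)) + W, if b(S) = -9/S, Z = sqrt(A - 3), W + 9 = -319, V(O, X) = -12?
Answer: -328 - 342*I*sqrt(13)/13 ≈ -328.0 - 94.854*I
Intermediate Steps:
A = -10
W = -328 (W = -9 - 319 = -328)
Z = I*sqrt(13) (Z = sqrt(-10 - 3) = sqrt(-13) = I*sqrt(13) ≈ 3.6056*I)
b(Z)*(-26 + V(-14, 12)) + W = (-9*(-I*sqrt(13)/13))*(-26 - 12) - 328 = -(-9)*I*sqrt(13)/13*(-38) - 328 = (9*I*sqrt(13)/13)*(-38) - 328 = -342*I*sqrt(13)/13 - 328 = -328 - 342*I*sqrt(13)/13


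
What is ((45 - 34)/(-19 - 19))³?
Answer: -1331/54872 ≈ -0.024256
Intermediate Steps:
((45 - 34)/(-19 - 19))³ = (11/(-38))³ = (11*(-1/38))³ = (-11/38)³ = -1331/54872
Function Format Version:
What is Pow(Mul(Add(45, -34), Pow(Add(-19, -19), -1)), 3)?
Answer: Rational(-1331, 54872) ≈ -0.024256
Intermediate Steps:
Pow(Mul(Add(45, -34), Pow(Add(-19, -19), -1)), 3) = Pow(Mul(11, Pow(-38, -1)), 3) = Pow(Mul(11, Rational(-1, 38)), 3) = Pow(Rational(-11, 38), 3) = Rational(-1331, 54872)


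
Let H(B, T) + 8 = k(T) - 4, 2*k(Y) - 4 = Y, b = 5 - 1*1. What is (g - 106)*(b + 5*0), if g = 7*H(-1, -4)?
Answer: -760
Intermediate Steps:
b = 4 (b = 5 - 1 = 4)
k(Y) = 2 + Y/2
H(B, T) = -10 + T/2 (H(B, T) = -8 + ((2 + T/2) - 4) = -8 + (-2 + T/2) = -10 + T/2)
g = -84 (g = 7*(-10 + (½)*(-4)) = 7*(-10 - 2) = 7*(-12) = -84)
(g - 106)*(b + 5*0) = (-84 - 106)*(4 + 5*0) = -190*(4 + 0) = -190*4 = -760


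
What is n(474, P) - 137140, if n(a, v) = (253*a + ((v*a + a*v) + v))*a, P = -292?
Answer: -74643304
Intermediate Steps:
n(a, v) = a*(v + 253*a + 2*a*v) (n(a, v) = (253*a + ((a*v + a*v) + v))*a = (253*a + (2*a*v + v))*a = (253*a + (v + 2*a*v))*a = (v + 253*a + 2*a*v)*a = a*(v + 253*a + 2*a*v))
n(474, P) - 137140 = 474*(-292 + 253*474 + 2*474*(-292)) - 137140 = 474*(-292 + 119922 - 276816) - 137140 = 474*(-157186) - 137140 = -74506164 - 137140 = -74643304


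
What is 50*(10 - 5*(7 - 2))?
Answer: -750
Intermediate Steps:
50*(10 - 5*(7 - 2)) = 50*(10 - 5*5) = 50*(10 - 25) = 50*(-15) = -750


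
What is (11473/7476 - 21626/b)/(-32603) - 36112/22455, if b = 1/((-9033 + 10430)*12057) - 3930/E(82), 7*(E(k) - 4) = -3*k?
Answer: -24198381475425034234411/15095826369476468474940 ≈ -1.6030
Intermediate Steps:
E(k) = 4 - 3*k/7 (E(k) = 4 + (-3*k)/7 = 4 - 3*k/7)
b = 231684117004/1835955561 (b = 1/((-9033 + 10430)*12057) - 3930/(4 - 3/7*82) = (1/12057)/1397 - 3930/(4 - 246/7) = (1/1397)*(1/12057) - 3930/(-218/7) = 1/16843629 - 3930*(-7/218) = 1/16843629 + 13755/109 = 231684117004/1835955561 ≈ 126.19)
(11473/7476 - 21626/b)/(-32603) - 36112/22455 = (11473/7476 - 21626/231684117004/1835955561)/(-32603) - 36112/22455 = (11473*(1/7476) - 21626*1835955561/231684117004)*(-1/32603) - 36112*1/22455 = (1639/1068 - 19852187481093/115842058502)*(-1/32603) - 36112/22455 = -10506135547961273/61859659240068*(-1/32603) - 36112/22455 = 10506135547961273/2016810470203937004 - 36112/22455 = -24198381475425034234411/15095826369476468474940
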